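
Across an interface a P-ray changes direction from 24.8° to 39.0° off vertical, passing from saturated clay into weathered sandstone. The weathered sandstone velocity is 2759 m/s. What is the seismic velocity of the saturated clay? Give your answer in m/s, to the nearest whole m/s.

sin 24.8° = 0.4195; sin 39.0° = 0.6293.
V₁ = V₂·(sin θ₁/sin θ₂) = 2759·(0.4195/0.6293) = 1838.92 m/s.

1839 m/s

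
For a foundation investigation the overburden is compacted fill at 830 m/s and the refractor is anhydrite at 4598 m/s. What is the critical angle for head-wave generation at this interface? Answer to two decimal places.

10.40°

At critical incidence the refracted ray runs along the interface (θ₂ = 90°), so sin θ_c = V₁/V₂.
θ_c = arcsin(830/4598) = arcsin 0.1805 = 10.40°.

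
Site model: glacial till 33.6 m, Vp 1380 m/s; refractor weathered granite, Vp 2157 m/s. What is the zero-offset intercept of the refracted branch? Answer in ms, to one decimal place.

θ_c = arcsin(V₁/V₂) = arcsin(1380/2157) = 39.78°; cos θ_c = 0.7686.
tᵢ = 2h·cos θ_c / V₁ = 2·33.6·0.7686 / 1380 = 0.03743 s.

37.4 ms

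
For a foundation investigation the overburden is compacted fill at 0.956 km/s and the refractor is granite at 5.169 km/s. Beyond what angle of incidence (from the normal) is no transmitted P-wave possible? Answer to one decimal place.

10.7°

Critical incidence: sin θ_c = V₁/V₂ = 0.956/5.169 = 0.1849.
θ_c = arcsin 0.1849 = 10.66°.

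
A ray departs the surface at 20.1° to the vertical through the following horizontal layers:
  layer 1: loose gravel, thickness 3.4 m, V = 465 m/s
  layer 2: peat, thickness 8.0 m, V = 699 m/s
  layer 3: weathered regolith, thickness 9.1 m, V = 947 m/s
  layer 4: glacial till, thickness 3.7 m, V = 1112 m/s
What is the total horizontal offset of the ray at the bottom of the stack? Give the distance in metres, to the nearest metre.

Apply Snell's law at each interface; in layer i the horizontal offset is hᵢ·tan θᵢ.
Layer 1: θ = 20.10°; offset = 3.4·tan 20.10° = 1.244 m.
Layer 2: sin θ = 699·sin 20.1°/465 = 0.5166, θ = 31.10°; offset = 8.0·tan 31.10° = 4.827 m.
Layer 3: sin θ = 947·sin 20.1°/465 = 0.6999, θ = 44.42°; offset = 9.1·tan 44.42° = 8.917 m.
Layer 4: sin θ = 1112·sin 20.1°/465 = 0.8218, θ = 55.27°; offset = 3.7·tan 55.27° = 5.337 m.
Σ offsets = 20.325 m.

20 m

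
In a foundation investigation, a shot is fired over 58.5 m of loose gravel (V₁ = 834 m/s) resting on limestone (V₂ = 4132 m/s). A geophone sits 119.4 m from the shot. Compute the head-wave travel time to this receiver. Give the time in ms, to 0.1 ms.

t = x/V₂ + 2h·√(V₂²−V₁²)/(V₁V₂).
√(V₂²−V₁²) = √(4132²−834²) = 4047.0 m/s; delay term = 2·58.5·4047.0/(834·4132) = 0.13740 s.
t = 119.4/4132 + 0.13740 = 0.16630 s.

166.3 ms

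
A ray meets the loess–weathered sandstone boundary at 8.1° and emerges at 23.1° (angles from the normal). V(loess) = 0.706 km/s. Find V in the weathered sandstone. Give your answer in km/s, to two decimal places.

Snell's law: sin 8.1°/V₁ = sin 23.1°/V₂.
V₂ = V₁·sin 23.1°/sin 8.1° = 0.706 × 2.7845 = 1.97 km/s.

1.97 km/s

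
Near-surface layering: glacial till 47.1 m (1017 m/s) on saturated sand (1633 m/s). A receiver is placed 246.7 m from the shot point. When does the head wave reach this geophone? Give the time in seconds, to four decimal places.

θ_c = arcsin(V₁/V₂) = arcsin(1017/1633) = 38.52°, cos θ_c = 0.7824.
Intercept time tᵢ = 2h cos θ_c / V₁ = 2·47.1·0.7824/1017 = 0.07247 s.
t = x/V₂ + tᵢ = 246.7/1633 + 0.07247 = 0.22354 s.

0.2235 s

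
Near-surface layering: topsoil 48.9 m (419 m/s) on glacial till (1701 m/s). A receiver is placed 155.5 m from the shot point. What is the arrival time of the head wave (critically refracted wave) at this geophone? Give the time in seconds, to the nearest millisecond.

t = x/V₂ + 2h·√(V₂²−V₁²)/(V₁V₂).
√(V₂²−V₁²) = √(1701²−419²) = 1648.6 m/s; delay term = 2·48.9·1648.6/(419·1701) = 0.22622 s.
t = 155.5/1701 + 0.22622 = 0.31764 s.

0.318 s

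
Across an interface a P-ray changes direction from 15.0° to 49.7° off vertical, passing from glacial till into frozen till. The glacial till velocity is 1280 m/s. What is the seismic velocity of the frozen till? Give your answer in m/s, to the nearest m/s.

3772 m/s

sin 15.0° = 0.2588; sin 49.7° = 0.7627.
V₂ = V₁·(sin θ₂/sin θ₁) = 1280·(0.7627/0.2588) = 3771.81 m/s.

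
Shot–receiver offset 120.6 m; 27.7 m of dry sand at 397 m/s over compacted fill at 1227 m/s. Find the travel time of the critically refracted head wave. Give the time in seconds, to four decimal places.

0.2303 s

t = x/V₂ + 2h·√(V₂²−V₁²)/(V₁V₂).
√(V₂²−V₁²) = √(1227²−397²) = 1161.0 m/s; delay term = 2·27.7·1161.0/(397·1227) = 0.13204 s.
t = 120.6/1227 + 0.13204 = 0.23033 s.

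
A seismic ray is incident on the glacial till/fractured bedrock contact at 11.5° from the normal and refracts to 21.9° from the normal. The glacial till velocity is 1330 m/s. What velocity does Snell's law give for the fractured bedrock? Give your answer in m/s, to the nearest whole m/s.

sin 11.5° = 0.1994; sin 21.9° = 0.3730.
V₂ = V₁·(sin θ₂/sin θ₁) = 1330·(0.3730/0.1994) = 2488.23 m/s.

2488 m/s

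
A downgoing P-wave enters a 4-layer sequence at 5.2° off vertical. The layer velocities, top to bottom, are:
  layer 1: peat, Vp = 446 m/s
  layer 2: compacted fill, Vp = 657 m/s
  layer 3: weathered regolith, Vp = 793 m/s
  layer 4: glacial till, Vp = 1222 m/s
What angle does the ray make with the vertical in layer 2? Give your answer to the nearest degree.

Ray parameter p = sin 5.2° / 446 = 2.0321e-04 s/m.
sin θ_2 = p·V_2 = 2.0321e-04 × 657 = 0.1335.
θ_2 = arcsin 0.1335 = 7.67°.

8°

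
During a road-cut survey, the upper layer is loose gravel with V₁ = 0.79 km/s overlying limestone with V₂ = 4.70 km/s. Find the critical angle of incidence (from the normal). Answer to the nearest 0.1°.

9.7°

At critical incidence the refracted ray runs along the interface (θ₂ = 90°), so sin θ_c = V₁/V₂.
θ_c = arcsin(0.79/4.70) = arcsin 0.1681 = 9.68°.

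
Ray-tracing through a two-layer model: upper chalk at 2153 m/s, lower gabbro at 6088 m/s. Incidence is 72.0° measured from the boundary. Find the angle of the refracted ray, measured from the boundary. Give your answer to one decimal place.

Convert to the normal: θ₁ = 90° − 72.0° = 18.0°.
sin θ₁/V₁ = sin θ₂/V₂ ⇒ sin θ₂ = 6088·sin 18.0°/2153 = 6088·0.3090/2153 = 0.8738.
θ₂ = arcsin 0.8738 = 60.90° from the normal.
From the interface: 90° − 60.90° = 29.10°.

29.1°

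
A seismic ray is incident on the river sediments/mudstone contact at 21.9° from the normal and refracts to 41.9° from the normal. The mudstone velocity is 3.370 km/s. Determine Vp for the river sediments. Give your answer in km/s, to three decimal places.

Snell's law: sin 21.9°/V₁ = sin 41.9°/V₂.
V₁ = V₂·sin 21.9°/sin 41.9° = 3.370 × 0.5585 = 1.882 km/s.

1.882 km/s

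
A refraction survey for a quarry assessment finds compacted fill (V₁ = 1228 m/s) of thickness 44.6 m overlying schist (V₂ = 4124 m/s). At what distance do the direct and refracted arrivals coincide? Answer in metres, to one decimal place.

θ_c = arcsin(1228/4124) = 17.32°, so cos θ_c = 0.9546 and tᵢ = 2h cos θ_c/V₁ = 0.0693 s.
At crossover x/V₁ = x/V₂ + tᵢ ⇒ x = tᵢ/(1/V₁ − 1/V₂) = 0.06934/(8.1433e-04 − 2.4248e-04) = 121.26 m.

121.3 m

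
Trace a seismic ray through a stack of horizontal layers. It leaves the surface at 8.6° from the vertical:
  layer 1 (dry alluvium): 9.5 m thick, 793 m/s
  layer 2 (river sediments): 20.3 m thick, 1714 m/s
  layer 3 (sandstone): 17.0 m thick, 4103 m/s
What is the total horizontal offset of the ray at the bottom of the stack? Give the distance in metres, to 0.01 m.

p = sin θ₁/V₁ = sin 8.6°/793 = 1.8857e-04 s/m is conserved through the stack.
Layer 1: θ = 8.60°; offset = 9.5·tan 8.60° = 1.4367 m.
Layer 2: sin θ = p·1714 = 0.3232 → θ = 18.86°; offset = 20.3·tan 18.86° = 6.9332 m.
Layer 3: sin θ = p·4103 = 0.7737 → θ = 50.69°; offset = 17.0·tan 50.69° = 20.7605 m.
Summing the layer offsets gives 29.1305 m.

29.13 m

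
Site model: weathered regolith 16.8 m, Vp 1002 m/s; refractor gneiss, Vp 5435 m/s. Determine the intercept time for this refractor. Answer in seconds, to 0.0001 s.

θ_c = arcsin(V₁/V₂) = arcsin(1002/5435) = 10.62°; cos θ_c = 0.9829.
tᵢ = 2h·cos θ_c / V₁ = 2·16.8·0.9829 / 1002 = 0.03296 s.

0.0330 s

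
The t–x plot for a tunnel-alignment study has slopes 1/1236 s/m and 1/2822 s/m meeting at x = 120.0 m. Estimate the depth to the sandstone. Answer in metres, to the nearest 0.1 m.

h = (x_cross/2)·√((V₂−V₁)/(V₂+V₁)).
(V₂−V₁)/(V₂+V₁) = (2822−1236)/(2822+1236) = 0.3908; √ = 0.6252.
h = (120.0/2)·0.6252 = 37.51 m.

37.5 m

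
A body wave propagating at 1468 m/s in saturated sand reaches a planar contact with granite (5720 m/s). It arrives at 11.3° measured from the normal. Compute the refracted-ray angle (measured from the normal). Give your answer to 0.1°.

sin θ₁/V₁ = sin θ₂/V₂ ⇒ sin θ₂ = 5720·sin 11.3°/1468 = 5720·0.1959/1468 = 0.7635.
θ₂ = arcsin 0.7635 = 49.77° from the normal.

49.8°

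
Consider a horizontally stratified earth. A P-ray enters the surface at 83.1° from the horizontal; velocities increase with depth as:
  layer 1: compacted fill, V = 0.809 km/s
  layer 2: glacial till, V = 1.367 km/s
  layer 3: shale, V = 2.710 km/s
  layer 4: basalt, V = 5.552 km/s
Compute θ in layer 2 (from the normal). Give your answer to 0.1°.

11.7°

From the normal: θ₁ = 90° − 83.1° = 6.9°.
Snell's law across each interface conserves sin θ / V, so sin θ_2 = V_2·sin θ₁/V₁.
sin θ_2 = 1.367 × sin 6.9° / 0.809 = 0.2030.
θ_2 = arcsin 0.2030 = 11.71°.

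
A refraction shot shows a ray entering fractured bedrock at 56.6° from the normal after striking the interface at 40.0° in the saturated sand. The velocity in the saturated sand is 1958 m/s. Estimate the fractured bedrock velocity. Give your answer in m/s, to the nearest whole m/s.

Snell's law: sin 40.0°/V₁ = sin 56.6°/V₂.
V₂ = V₁·sin 56.6°/sin 40.0° = 1958 × 1.2988 = 2543.04 m/s.

2543 m/s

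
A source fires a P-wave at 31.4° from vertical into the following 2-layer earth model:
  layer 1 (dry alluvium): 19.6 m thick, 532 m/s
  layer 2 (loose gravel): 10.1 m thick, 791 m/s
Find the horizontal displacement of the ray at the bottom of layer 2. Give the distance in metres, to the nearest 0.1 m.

Apply Snell's law at each interface; in layer i the horizontal offset is hᵢ·tan θᵢ.
Layer 1: θ = 31.40°; offset = 19.6·tan 31.40° = 11.964 m.
Layer 2: sin θ = 791·sin 31.4°/532 = 0.7747, θ = 50.77°; offset = 10.1·tan 50.77° = 12.372 m.
Summing the layer offsets gives 24.336 m.

24.3 m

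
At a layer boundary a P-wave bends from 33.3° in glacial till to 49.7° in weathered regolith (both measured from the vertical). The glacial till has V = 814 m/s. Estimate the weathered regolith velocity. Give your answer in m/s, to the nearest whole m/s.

Snell's law: sin 33.3°/V₁ = sin 49.7°/V₂.
V₂ = V₁·sin 49.7°/sin 33.3° = 814 × 1.3891 = 1130.76 m/s.

1131 m/s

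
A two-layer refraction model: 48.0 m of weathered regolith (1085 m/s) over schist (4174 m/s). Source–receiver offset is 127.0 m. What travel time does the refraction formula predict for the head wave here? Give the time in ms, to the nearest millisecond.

116 ms

θ_c = arcsin(V₁/V₂) = arcsin(1085/4174) = 15.07°, cos θ_c = 0.9656.
Intercept time tᵢ = 2h cos θ_c / V₁ = 2·48.0·0.9656/1085 = 0.08544 s.
t = x/V₂ + tᵢ = 127.0/4174 + 0.08544 = 0.11586 s.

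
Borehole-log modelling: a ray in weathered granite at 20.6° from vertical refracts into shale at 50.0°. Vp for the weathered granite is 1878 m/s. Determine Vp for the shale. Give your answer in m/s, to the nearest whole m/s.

sin 20.6° = 0.3518; sin 50.0° = 0.7660.
V₂ = V₁·(sin θ₂/sin θ₁) = 1878·(0.7660/0.3518) = 4088.86 m/s.

4089 m/s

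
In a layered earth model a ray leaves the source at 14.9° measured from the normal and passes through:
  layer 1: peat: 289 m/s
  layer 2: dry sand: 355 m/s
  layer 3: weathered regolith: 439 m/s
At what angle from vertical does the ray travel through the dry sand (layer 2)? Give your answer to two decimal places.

Snell's law across each interface conserves sin θ / V, so sin θ_2 = V_2·sin θ₁/V₁.
sin θ_2 = 355 × sin 14.9° / 289 = 0.3159.
θ_2 = 18.41° from the vertical.

18.41°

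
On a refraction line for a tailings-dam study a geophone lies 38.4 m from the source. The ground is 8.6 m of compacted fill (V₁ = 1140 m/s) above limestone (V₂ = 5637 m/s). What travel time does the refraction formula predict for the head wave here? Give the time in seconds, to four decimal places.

0.0216 s

θ_c = arcsin(V₁/V₂) = arcsin(1140/5637) = 11.67°, cos θ_c = 0.9793.
Intercept time tᵢ = 2h cos θ_c / V₁ = 2·8.6·0.9793/1140 = 0.01478 s.
t = x/V₂ + tᵢ = 38.4/5637 + 0.01478 = 0.02159 s.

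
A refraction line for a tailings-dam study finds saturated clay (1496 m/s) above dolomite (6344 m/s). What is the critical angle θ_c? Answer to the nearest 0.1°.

13.6°

At critical incidence the refracted ray runs along the interface (θ₂ = 90°), so sin θ_c = V₁/V₂.
θ_c = arcsin(1496/6344) = arcsin 0.2358 = 13.64°.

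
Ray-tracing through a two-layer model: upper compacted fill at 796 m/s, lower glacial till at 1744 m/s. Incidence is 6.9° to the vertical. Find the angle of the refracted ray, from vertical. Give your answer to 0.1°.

sin θ₁/V₁ = sin θ₂/V₂ ⇒ sin θ₂ = 1744·sin 6.9°/796 = 1744·0.1201/796 = 0.2632.
θ₂ = arcsin 0.2632 = 15.26° from the normal.

15.3°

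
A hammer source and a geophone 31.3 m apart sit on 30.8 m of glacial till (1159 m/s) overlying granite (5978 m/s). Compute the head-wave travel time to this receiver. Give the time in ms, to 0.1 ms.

t = x/V₂ + 2h·√(V₂²−V₁²)/(V₁V₂).
√(V₂²−V₁²) = √(5978²−1159²) = 5864.6 m/s; delay term = 2·30.8·5864.6/(1159·5978) = 0.05214 s.
t = 31.3/5978 + 0.05214 = 0.05738 s.

57.4 ms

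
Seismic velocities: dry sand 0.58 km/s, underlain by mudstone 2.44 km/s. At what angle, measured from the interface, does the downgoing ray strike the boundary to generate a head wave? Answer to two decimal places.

Critical incidence: sin θ_c = V₁/V₂ = 0.58/2.44 = 0.2377.
θ_c = arcsin 0.2377 = 13.75°.
Measured from the interface: 90° − 13.75° = 76.25°.

76.25°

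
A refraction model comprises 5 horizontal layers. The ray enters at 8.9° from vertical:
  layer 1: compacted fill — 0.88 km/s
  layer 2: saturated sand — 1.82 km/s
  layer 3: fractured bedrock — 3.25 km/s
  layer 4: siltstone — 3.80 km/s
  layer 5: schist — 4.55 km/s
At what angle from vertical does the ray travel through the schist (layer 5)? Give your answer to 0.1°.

53.1°

Snell's law across each interface conserves sin θ / V, so sin θ_5 = V_5·sin θ₁/V₁.
sin θ_5 = 4.55 × sin 8.9° / 0.88 = 0.7999.
θ_5 = 53.12° from the vertical.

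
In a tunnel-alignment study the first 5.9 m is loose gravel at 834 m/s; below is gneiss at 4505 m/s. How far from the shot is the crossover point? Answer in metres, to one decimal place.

x_cross = 2h·√((V₂+V₁)/(V₂−V₁)).
(V₂+V₁)/(V₂−V₁) = (4505+834)/(4505−834) = 1.4544; √ = 1.2060.
x_cross = 2·5.9·1.2060 = 14.23 m.

14.2 m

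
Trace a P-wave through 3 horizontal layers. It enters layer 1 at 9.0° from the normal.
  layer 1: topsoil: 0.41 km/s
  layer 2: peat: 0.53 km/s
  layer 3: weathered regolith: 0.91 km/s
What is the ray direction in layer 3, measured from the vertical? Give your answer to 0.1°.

20.3°

Snell's law across each interface conserves sin θ / V, so sin θ_3 = V_3·sin θ₁/V₁.
sin θ_3 = 0.91 × sin 9.0° / 0.41 = 0.3472.
θ_3 = arcsin 0.3472 = 20.32°.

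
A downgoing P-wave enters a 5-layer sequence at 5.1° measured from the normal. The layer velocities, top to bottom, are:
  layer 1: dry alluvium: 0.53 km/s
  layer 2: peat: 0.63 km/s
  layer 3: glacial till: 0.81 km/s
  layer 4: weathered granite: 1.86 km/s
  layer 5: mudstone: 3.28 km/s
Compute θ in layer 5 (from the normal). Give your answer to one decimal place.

33.4°

Snell's law across each interface conserves sin θ / V, so sin θ_5 = V_5·sin θ₁/V₁.
sin θ_5 = 3.28 × sin 5.1° / 0.53 = 0.5501.
θ_5 = arcsin 0.5501 = 33.38°.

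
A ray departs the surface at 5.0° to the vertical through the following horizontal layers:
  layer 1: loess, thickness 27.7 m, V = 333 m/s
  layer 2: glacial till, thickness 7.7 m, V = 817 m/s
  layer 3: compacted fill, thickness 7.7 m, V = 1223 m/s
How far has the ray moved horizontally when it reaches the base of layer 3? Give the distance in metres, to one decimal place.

Apply Snell's law at each interface; in layer i the horizontal offset is hᵢ·tan θᵢ.
Layer 1: θ = 5.00°; offset = 27.7·tan 5.00° = 2.423 m.
Layer 2: sin θ = 817·sin 5.0°/333 = 0.2138, θ = 12.35°; offset = 7.7·tan 12.35° = 1.685 m.
Layer 3: sin θ = 1223·sin 5.0°/333 = 0.3201, θ = 18.67°; offset = 7.7·tan 18.67° = 2.602 m.
Σ offsets = 6.711 m.

6.7 m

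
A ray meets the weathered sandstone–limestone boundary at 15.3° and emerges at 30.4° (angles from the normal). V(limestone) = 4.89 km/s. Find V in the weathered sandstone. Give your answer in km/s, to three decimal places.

2.550 km/s

Snell's law: sin 15.3°/V₁ = sin 30.4°/V₂.
V₁ = V₂·sin 15.3°/sin 30.4° = 4.89 × 0.5215 = 2.550 km/s.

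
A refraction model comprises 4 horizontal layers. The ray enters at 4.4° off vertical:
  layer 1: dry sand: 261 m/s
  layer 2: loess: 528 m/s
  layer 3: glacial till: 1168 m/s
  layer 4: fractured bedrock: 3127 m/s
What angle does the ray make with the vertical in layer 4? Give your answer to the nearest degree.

Ray parameter p = sin 4.4° / 261 = 2.9394e-04 s/m.
sin θ_4 = p·V_4 = 2.9394e-04 × 3127 = 0.9192.
θ_4 = arcsin 0.9192 = 66.80°.

67°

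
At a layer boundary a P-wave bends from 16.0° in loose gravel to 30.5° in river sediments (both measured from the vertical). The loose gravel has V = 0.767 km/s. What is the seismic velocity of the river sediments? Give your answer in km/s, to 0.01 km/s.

1.41 km/s

Snell's law: sin 16.0°/V₁ = sin 30.5°/V₂.
V₂ = V₁·sin 30.5°/sin 16.0° = 0.767 × 1.8413 = 1.41 km/s.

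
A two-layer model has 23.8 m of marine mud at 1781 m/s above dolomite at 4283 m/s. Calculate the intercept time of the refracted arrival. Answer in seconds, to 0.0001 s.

0.0243 s

θ_c = arcsin(V₁/V₂) = arcsin(1781/4283) = 24.57°; cos θ_c = 0.9094.
tᵢ = 2h·cos θ_c / V₁ = 2·23.8·0.9094 / 1781 = 0.02431 s.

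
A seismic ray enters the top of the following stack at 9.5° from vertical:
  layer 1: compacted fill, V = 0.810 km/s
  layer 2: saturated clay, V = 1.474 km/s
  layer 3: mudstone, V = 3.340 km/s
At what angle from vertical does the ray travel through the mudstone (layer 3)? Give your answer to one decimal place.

Snell's law across each interface conserves sin θ / V, so sin θ_3 = V_3·sin θ₁/V₁.
sin θ_3 = 3.340 × sin 9.5° / 0.810 = 0.6806.
θ_3 = 42.89° from the vertical.

42.9°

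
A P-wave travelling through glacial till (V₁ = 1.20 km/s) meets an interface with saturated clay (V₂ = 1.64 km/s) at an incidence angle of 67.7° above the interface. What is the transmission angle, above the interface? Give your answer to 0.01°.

58.76°

Angle from the normal: 90° − 67.7° = 22.3°.
sin θ₁/V₁ = sin θ₂/V₂ ⇒ sin θ₂ = 1.64·sin 22.3°/1.20 = 1.64·0.3795/1.20 = 0.5186.
θ₂ = sin⁻¹(0.5186) = 31.24° (from vertical).
From the interface: 90° − 31.24° = 58.76°.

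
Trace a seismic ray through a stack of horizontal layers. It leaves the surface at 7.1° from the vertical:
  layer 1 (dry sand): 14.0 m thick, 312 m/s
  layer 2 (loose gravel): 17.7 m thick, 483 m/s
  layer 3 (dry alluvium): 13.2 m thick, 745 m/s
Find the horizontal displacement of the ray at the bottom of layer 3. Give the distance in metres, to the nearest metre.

Apply Snell's law at each interface; in layer i the horizontal offset is hᵢ·tan θᵢ.
Layer 1: θ = 7.10°; offset = 14.0·tan 7.10° = 1.744 m.
Layer 2: sin θ = 483·sin 7.1°/312 = 0.1913, θ = 11.03°; offset = 17.7·tan 11.03° = 3.451 m.
Layer 3: sin θ = 745·sin 7.1°/312 = 0.2951, θ = 17.17°; offset = 13.2·tan 17.17° = 4.077 m.
Summing the layer offsets gives 9.272 m.

9 m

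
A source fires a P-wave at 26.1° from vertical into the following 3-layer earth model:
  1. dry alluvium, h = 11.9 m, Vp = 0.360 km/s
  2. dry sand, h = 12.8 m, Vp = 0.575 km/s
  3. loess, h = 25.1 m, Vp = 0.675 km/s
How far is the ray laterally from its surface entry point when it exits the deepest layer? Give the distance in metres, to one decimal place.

55.1 m

Ray parameter p = sin 26.1° / 0.360 km/s = 1.2221e+00 s/km.
Layer 1: θ = 26.10°; offset = 11.9·tan 26.10° = 5.830 m.
Layer 2: sin θ = p·0.575 = 0.7027 → θ = 44.64°; offset = 12.8·tan 44.64° = 12.641 m.
Layer 3: sin θ = p·0.675 = 0.8249 → θ = 55.58°; offset = 25.1·tan 55.58° = 36.626 m.
Σ offsets = 55.097 m.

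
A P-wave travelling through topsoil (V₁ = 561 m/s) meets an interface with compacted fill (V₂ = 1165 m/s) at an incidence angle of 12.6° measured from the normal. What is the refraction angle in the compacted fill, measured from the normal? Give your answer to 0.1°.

26.9°

sin θ₁/V₁ = sin θ₂/V₂ ⇒ sin θ₂ = 1165·sin 12.6°/561 = 1165·0.2181/561 = 0.4530.
θ₂ = arcsin 0.4530 = 26.94° from the normal.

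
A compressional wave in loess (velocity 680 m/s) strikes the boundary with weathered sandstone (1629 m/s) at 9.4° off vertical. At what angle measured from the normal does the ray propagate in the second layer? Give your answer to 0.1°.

sin θ₁/V₁ = sin θ₂/V₂ ⇒ sin θ₂ = 1629·sin 9.4°/680 = 1629·0.1633/680 = 0.3913.
θ₂ = sin⁻¹(0.3913) = 23.03° (from vertical).

23.0°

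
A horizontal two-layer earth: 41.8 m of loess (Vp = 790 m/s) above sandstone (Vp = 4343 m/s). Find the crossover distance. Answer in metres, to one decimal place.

100.5 m

x_cross = 2h·√((V₂+V₁)/(V₂−V₁)).
(V₂+V₁)/(V₂−V₁) = (4343+790)/(4343−790) = 1.4447; √ = 1.2020.
x_cross = 2·41.8·1.2020 = 100.48 m.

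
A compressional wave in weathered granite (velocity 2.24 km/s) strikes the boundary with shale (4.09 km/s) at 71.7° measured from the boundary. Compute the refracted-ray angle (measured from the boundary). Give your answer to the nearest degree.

55°

Convert to the normal: θ₁ = 90° − 71.7° = 18.3°.
Snell's law: sin θ₂ = (V₂/V₁)·sin θ₁ = (4.09/2.24)·sin 18.3° = 0.5733.
θ₂ = sin⁻¹(0.5733) = 34.98° (from vertical).
From the interface: 90° − 34.98° = 55.02°.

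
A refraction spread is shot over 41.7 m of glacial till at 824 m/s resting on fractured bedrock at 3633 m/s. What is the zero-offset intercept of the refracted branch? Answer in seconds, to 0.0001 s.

0.0986 s

tᵢ = 2h·√(V₂²−V₁²)/(V₁V₂).
√(V₂²−V₁²) = √(3633²−824²) = 3538.3 m/s.
tᵢ = 2·41.7·3538.3/(824·3633) = 0.09858 s.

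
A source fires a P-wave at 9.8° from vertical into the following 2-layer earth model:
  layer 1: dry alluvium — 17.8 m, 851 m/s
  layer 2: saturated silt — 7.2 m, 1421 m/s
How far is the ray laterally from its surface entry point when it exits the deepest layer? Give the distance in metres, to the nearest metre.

Ray parameter p = sin 9.8° / 851 m/s = 2.0001e-04 s/m.
Layer 1: θ = 9.80°; offset = 17.8·tan 9.80° = 3.075 m.
Layer 2: sin θ = p·1421 = 0.2842 → θ = 16.51°; offset = 7.2·tan 16.51° = 2.134 m.
Total horizontal offset = 5.209 m.

5 m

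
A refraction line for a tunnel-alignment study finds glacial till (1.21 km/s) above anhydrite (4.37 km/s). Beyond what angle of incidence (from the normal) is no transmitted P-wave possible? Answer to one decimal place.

At critical incidence the refracted ray runs along the interface (θ₂ = 90°), so sin θ_c = V₁/V₂.
θ_c = arcsin(1.21/4.37) = arcsin 0.2769 = 16.07°.

16.1°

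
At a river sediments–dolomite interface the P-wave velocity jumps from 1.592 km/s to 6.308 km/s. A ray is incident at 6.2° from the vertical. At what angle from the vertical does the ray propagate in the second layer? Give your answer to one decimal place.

sin θ₁/V₁ = sin θ₂/V₂ ⇒ sin θ₂ = 6.308·sin 6.2°/1.592 = 6.308·0.1080/1.592 = 0.4279.
θ₂ = arcsin 0.4279 = 25.34° from the normal.

25.3°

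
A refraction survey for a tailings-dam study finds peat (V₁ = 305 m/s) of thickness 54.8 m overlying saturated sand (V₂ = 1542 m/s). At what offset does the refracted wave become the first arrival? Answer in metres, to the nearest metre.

134 m

θ_c = arcsin(305/1542) = 11.41°, so cos θ_c = 0.9802 and tᵢ = 2h cos θ_c/V₁ = 0.3522 s.
At crossover x/V₁ = x/V₂ + tᵢ ⇒ x = tᵢ/(1/V₁ − 1/V₂) = 0.35224/(3.2787e-03 − 6.4851e-04) = 133.92 m.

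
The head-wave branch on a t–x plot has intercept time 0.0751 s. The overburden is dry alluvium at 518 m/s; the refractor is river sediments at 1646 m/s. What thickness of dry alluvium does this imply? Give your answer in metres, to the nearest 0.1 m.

h = tᵢ·V₁·V₂ / (2·√(V₂²−V₁²)).
√(V₂²−V₁²) = √(1646² − 518²) = 1562.4 m/s.
h = 0.0751 s × 518 × 1646 / (2 × 1562.4) = 20.49 m.

20.5 m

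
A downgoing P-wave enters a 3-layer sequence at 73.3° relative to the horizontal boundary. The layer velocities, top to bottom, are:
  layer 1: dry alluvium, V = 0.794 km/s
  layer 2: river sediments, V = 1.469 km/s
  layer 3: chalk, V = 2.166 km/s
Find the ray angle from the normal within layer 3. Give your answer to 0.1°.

51.6°

From the normal: θ₁ = 90° − 73.3° = 16.7°.
Snell's law across each interface conserves sin θ / V, so sin θ_3 = V_3·sin θ₁/V₁.
sin θ_3 = 2.166 × sin 16.7° / 0.794 = 0.7839.
θ_3 = 51.62° from the vertical.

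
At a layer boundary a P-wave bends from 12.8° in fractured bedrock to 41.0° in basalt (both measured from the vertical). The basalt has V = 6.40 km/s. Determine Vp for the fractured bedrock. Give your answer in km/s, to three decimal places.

2.161 km/s

Snell's law: sin 12.8°/V₁ = sin 41.0°/V₂.
V₁ = V₂·sin 12.8°/sin 41.0° = 6.40 × 0.3377 = 2.161 km/s.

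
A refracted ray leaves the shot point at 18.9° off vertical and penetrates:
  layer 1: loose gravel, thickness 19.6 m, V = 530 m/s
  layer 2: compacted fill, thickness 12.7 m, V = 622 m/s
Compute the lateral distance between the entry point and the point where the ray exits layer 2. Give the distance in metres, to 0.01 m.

Apply Snell's law at each interface; in layer i the horizontal offset is hᵢ·tan θᵢ.
Layer 1: θ = 18.90°; offset = 19.6·tan 18.90° = 6.7106 m.
Layer 2: sin θ = 622·sin 18.9°/530 = 0.3801, θ = 22.34°; offset = 12.7·tan 22.34° = 5.2197 m.
Σ offsets = 11.9303 m.

11.93 m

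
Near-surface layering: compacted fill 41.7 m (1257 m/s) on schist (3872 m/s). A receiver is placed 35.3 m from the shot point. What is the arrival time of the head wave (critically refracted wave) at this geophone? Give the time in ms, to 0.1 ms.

θ_c = arcsin(V₁/V₂) = arcsin(1257/3872) = 18.94°, cos θ_c = 0.9458.
Intercept time tᵢ = 2h cos θ_c / V₁ = 2·41.7·0.9458/1257 = 0.06275 s.
t = x/V₂ + tᵢ = 35.3/3872 + 0.06275 = 0.07187 s.

71.9 ms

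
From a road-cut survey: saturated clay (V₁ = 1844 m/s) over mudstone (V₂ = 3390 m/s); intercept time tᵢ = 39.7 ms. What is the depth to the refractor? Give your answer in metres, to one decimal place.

43.6 m

h = tᵢ·V₁·V₂ / (2·√(V₂²−V₁²)).
√(V₂²−V₁²) = √(3390² − 1844²) = 2844.6 m/s.
h = 0.0397 s × 1844 × 3390 / (2 × 2844.6) = 43.62 m.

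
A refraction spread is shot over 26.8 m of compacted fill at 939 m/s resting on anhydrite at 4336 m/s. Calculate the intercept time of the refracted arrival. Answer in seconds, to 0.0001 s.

θ_c = arcsin(V₁/V₂) = arcsin(939/4336) = 12.51°; cos θ_c = 0.9763.
tᵢ = 2h·cos θ_c / V₁ = 2·26.8·0.9763 / 939 = 0.05573 s.

0.0557 s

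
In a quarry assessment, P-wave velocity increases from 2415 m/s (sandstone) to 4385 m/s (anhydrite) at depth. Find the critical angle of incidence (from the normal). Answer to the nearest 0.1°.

At critical incidence the refracted ray runs along the interface (θ₂ = 90°), so sin θ_c = V₁/V₂.
θ_c = arcsin(2415/4385) = arcsin 0.5507 = 33.42°.

33.4°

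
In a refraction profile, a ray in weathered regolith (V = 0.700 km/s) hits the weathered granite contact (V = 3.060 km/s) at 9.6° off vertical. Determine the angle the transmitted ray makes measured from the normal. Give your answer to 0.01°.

46.80°

Snell's law: sin θ₂ = (V₂/V₁)·sin θ₁ = (3.060/0.700)·sin 9.6° = 0.7290.
θ₂ = sin⁻¹(0.7290) = 46.80° (from vertical).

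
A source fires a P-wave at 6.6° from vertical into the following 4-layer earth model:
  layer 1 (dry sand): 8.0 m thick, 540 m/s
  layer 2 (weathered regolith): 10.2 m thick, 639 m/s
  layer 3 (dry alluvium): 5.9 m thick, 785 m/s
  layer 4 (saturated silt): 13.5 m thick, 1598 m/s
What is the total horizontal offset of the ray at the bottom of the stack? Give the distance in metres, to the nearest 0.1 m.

8.2 m

Ray parameter p = sin 6.6° / 540 m/s = 2.1285e-04 s/m.
Layer 1: θ = 6.60°; offset = 8.0·tan 6.60° = 0.926 m.
Layer 2: sin θ = p·639 = 0.1360 → θ = 7.82°; offset = 10.2·tan 7.82° = 1.400 m.
Layer 3: sin θ = p·785 = 0.1671 → θ = 9.62°; offset = 5.9·tan 9.62° = 1.000 m.
Layer 4: sin θ = p·1598 = 0.3401 → θ = 19.88°; offset = 13.5·tan 19.88° = 4.883 m.
Total horizontal offset = 8.209 m.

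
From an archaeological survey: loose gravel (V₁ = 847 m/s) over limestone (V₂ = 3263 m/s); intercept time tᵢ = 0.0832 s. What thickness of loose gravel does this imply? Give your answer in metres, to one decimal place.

h = tᵢ·V₁·V₂ / (2·√(V₂²−V₁²)).
√(V₂²−V₁²) = √(3263² − 847²) = 3151.2 m/s.
h = 0.0832 s × 847 × 3263 / (2 × 3151.2) = 36.49 m.

36.5 m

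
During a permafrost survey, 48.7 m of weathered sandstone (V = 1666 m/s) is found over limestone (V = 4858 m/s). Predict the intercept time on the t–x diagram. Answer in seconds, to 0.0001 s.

0.0549 s

θ_c = arcsin(V₁/V₂) = arcsin(1666/4858) = 20.06°; cos θ_c = 0.9394.
tᵢ = 2h·cos θ_c / V₁ = 2·48.7·0.9394 / 1666 = 0.05492 s.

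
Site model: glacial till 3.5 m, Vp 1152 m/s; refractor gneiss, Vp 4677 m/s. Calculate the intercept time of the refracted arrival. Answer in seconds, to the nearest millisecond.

0.006 s

θ_c = arcsin(V₁/V₂) = arcsin(1152/4677) = 14.26°; cos θ_c = 0.9692.
tᵢ = 2h·cos θ_c / V₁ = 2·3.5·0.9692 / 1152 = 0.00589 s.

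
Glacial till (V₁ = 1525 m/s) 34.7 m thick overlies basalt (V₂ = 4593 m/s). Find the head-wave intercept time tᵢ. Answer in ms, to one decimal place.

42.9 ms

tᵢ = 2h·√(V₂²−V₁²)/(V₁V₂).
√(V₂²−V₁²) = √(4593²−1525²) = 4332.4 m/s.
tᵢ = 2·34.7·4332.4/(1525·4593) = 0.04293 s.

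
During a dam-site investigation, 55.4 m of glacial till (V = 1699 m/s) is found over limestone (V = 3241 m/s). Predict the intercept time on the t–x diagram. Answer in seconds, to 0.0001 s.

θ_c = arcsin(V₁/V₂) = arcsin(1699/3241) = 31.62°; cos θ_c = 0.8516.
tᵢ = 2h·cos θ_c / V₁ = 2·55.4·0.8516 / 1699 = 0.05554 s.

0.0555 s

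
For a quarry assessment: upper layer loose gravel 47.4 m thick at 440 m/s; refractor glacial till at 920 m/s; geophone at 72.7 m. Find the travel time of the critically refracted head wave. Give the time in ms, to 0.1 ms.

t = x/V₂ + 2h·√(V₂²−V₁²)/(V₁V₂).
√(V₂²−V₁²) = √(920²−440²) = 808.0 m/s; delay term = 2·47.4·808.0/(440·920) = 0.18922 s.
t = 72.7/920 + 0.18922 = 0.26824 s.

268.2 ms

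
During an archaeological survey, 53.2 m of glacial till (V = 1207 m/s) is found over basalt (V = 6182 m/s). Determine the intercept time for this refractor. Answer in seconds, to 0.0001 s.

tᵢ = 2h·√(V₂²−V₁²)/(V₁V₂).
√(V₂²−V₁²) = √(6182²−1207²) = 6063.0 m/s.
tᵢ = 2·53.2·6063.0/(1207·6182) = 0.08646 s.

0.0865 s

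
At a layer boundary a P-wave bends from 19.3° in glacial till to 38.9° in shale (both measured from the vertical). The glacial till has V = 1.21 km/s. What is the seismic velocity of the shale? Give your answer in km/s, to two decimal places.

2.30 km/s

Snell's law: sin 19.3°/V₁ = sin 38.9°/V₂.
V₂ = V₁·sin 38.9°/sin 19.3° = 1.21 × 1.9000 = 2.30 km/s.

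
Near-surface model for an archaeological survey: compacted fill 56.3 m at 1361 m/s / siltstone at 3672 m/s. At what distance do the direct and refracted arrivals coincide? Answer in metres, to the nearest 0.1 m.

x_cross = 2h·√((V₂+V₁)/(V₂−V₁)).
(V₂+V₁)/(V₂−V₁) = (3672+1361)/(3672−1361) = 2.1778; √ = 1.4758.
x_cross = 2·56.3·1.4758 = 166.17 m.

166.2 m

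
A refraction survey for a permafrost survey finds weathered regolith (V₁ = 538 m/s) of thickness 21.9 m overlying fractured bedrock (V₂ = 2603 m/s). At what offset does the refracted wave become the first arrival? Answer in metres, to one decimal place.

54.0 m

x_cross = 2h·√((V₂+V₁)/(V₂−V₁)).
(V₂+V₁)/(V₂−V₁) = (2603+538)/(2603−538) = 1.5211; √ = 1.2333.
x_cross = 2·21.9·1.2333 = 54.02 m.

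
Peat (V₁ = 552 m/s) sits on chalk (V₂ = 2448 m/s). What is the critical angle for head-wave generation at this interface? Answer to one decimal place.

13.0°

Critical incidence: sin θ_c = V₁/V₂ = 552/2448 = 0.2255.
θ_c = arcsin 0.2255 = 13.03°.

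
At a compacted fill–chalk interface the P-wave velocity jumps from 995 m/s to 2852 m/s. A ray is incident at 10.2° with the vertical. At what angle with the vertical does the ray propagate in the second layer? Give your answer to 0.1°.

sin θ₁/V₁ = sin θ₂/V₂ ⇒ sin θ₂ = 2852·sin 10.2°/995 = 2852·0.1771/995 = 0.5076.
θ₂ = sin⁻¹(0.5076) = 30.50° (from vertical).

30.5°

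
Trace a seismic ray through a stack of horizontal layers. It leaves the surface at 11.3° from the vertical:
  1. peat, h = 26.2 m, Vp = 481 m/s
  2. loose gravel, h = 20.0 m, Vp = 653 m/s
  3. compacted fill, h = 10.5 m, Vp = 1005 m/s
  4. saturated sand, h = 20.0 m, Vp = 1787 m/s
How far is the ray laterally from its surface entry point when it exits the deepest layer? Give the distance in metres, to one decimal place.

Apply Snell's law at each interface; in layer i the horizontal offset is hᵢ·tan θᵢ.
Layer 1: θ = 11.30°; offset = 26.2·tan 11.30° = 5.235 m.
Layer 2: sin θ = 653·sin 11.3°/481 = 0.2660, θ = 15.43°; offset = 20.0·tan 15.43° = 5.519 m.
Layer 3: sin θ = 1005·sin 11.3°/481 = 0.4094, θ = 24.17°; offset = 10.5·tan 24.17° = 4.712 m.
Layer 4: sin θ = 1787·sin 11.3°/481 = 0.7280, θ = 46.72°; offset = 20.0·tan 46.72° = 21.236 m.
Total horizontal offset = 36.702 m.

36.7 m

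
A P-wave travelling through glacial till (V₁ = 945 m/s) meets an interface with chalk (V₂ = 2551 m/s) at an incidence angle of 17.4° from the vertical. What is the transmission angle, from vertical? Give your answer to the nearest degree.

sin θ₁/V₁ = sin θ₂/V₂ ⇒ sin θ₂ = 2551·sin 17.4°/945 = 2551·0.2990/945 = 0.8073.
θ₂ = arcsin 0.8073 = 53.83° from the normal.

54°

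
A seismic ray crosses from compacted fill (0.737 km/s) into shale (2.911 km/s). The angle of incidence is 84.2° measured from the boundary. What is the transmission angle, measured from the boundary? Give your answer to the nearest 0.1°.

66.5°

Angle from the normal: 90° − 84.2° = 5.8°.
sin θ₁/V₁ = sin θ₂/V₂ ⇒ sin θ₂ = 2.911·sin 5.8°/0.737 = 2.911·0.1011/0.737 = 0.3992.
θ₂ = arcsin 0.3992 = 23.53° from the normal.
From the interface: 90° − 23.53° = 66.47°.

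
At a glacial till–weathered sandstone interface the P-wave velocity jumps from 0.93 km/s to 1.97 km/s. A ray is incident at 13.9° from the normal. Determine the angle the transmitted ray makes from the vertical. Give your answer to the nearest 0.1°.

30.6°

sin θ₁/V₁ = sin θ₂/V₂ ⇒ sin θ₂ = 1.97·sin 13.9°/0.93 = 1.97·0.2402/0.93 = 0.5089.
θ₂ = arcsin 0.5089 = 30.59° from the normal.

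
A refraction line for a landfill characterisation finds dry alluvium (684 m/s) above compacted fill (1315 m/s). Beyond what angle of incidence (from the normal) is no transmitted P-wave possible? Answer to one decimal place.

31.3°

Critical incidence: sin θ_c = V₁/V₂ = 684/1315 = 0.5202.
θ_c = arcsin 0.5202 = 31.34°.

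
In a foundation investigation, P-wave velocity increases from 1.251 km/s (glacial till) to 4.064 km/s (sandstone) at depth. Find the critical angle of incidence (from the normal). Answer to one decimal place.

Critical incidence: sin θ_c = V₁/V₂ = 1.251/4.064 = 0.3078.
θ_c = arcsin 0.3078 = 17.93°.

17.9°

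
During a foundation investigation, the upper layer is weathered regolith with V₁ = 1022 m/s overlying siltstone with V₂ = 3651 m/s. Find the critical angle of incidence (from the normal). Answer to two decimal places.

16.26°

Critical incidence: sin θ_c = V₁/V₂ = 1022/3651 = 0.2799.
θ_c = arcsin 0.2799 = 16.26°.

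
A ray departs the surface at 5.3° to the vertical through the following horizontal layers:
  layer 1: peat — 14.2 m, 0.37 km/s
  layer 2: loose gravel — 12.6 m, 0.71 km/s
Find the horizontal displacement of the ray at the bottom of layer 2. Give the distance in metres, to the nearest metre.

Apply Snell's law at each interface; in layer i the horizontal offset is hᵢ·tan θᵢ.
Layer 1: θ = 5.30°; offset = 14.2·tan 5.30° = 1.317 m.
Layer 2: sin θ = 0.71·sin 5.3°/0.37 = 0.1773, θ = 10.21°; offset = 12.6·tan 10.21° = 2.269 m.
Summing the layer offsets gives 3.587 m.

4 m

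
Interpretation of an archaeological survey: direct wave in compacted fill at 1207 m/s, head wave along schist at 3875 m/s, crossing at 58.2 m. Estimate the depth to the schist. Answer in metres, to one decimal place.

21.1 m

x_cross = 2h·√((V₂+V₁)/(V₂−V₁)) → h = x_cross / (2·√((V₂+V₁)/(V₂−V₁))).
√((V₂+V₁)/(V₂−V₁)) = √((3875+1207)/(3875−1207)) = 1.3801.
h = 58.2 / (2·1.3801) = 21.08 m.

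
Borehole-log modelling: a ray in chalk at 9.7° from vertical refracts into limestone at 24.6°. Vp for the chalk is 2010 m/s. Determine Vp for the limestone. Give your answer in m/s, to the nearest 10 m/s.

sin 9.7° = 0.1685; sin 24.6° = 0.4163.
V₂ = V₁·(sin θ₂/sin θ₁) = 2010·(0.4163/0.1685) = 4966.04 m/s.

4970 m/s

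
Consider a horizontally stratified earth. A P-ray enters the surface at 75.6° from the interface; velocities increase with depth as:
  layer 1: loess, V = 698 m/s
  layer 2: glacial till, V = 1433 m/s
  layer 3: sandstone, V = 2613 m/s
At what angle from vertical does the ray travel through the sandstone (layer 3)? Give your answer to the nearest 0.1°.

68.6°

From the normal: θ₁ = 90° − 75.6° = 14.4°.
Snell's law across each interface conserves sin θ / V, so sin θ_3 = V_3·sin θ₁/V₁.
sin θ_3 = 2613 × sin 14.4° / 698 = 0.9310.
θ_3 = 68.59° from the vertical.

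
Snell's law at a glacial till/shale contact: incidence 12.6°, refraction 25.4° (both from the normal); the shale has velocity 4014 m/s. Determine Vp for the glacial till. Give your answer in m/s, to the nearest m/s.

2041 m/s

sin 12.6° = 0.2181; sin 25.4° = 0.4289.
V₁ = V₂·(sin θ₁/sin θ₂) = 4014·(0.2181/0.4289) = 2041.40 m/s.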